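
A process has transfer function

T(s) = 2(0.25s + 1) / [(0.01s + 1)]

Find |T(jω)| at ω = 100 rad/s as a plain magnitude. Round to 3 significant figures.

At ω = 100 rad/s:
zero (1 + j100·0.25) = 1 + j25 → |·| ≈ 25.02, ∠ ≈ 87.71°
pole (1 + j100·0.01) = 1 + j1 → |·| ≈ 1.4142, ∠ ≈ 45.00°
|T| = 2 · 25.02 / (1.4142) ≈ 35.384

35.4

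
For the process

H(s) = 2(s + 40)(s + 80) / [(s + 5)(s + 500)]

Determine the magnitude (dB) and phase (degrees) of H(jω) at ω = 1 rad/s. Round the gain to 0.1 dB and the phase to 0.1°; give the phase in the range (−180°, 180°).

At s = jω = j1:
zero (s+40): 40 + j1 → |·| = √(40²+1²) = √1601 ≈ 40.012, ∠ = arctan(1/40) ≈ 1.43°
zero (s+80): 80 + j1 → |·| = √(80²+1²) = √6401 ≈ 80.006, ∠ = arctan(1/80) ≈ 0.72°
pole (s+5): 5 + j1 → |·| = √(5²+1²) = √26 ≈ 5.099, ∠ = arctan(1/5) ≈ 11.31°
pole (s+500): 500 + j1 → |·| = √(500²+1²) = √250001 ≈ 500, ∠ = arctan(1/500) ≈ 0.11°
|H| = 2 · 3201.2 / 2549.5 ≈ 2.5112
Gain = 20 log₁₀(2.5112) ≈ 8.00 dB
∠H = 2.15° − 11.42° = -9.27°

8.0 dB, -9.3°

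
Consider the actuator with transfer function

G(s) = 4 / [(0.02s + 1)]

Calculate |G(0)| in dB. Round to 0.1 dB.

12.0 dB

G(0) = 4 · 1 / 1 = 4
20 log₁₀(4) ≈ 12.04 dB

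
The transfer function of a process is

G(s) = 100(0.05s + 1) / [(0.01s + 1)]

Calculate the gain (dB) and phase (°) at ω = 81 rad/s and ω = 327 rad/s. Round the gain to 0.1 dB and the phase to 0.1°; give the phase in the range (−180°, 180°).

At ω = 81 rad/s:
zero (1 + j81·0.05) = 1 + j4.05 → |·| ≈ 4.1716, ∠ ≈ 76.13°
pole (1 + j81·0.01) = 1 + j0.81 → |·| ≈ 1.2869, ∠ ≈ 39.01°
|G| = 100 · 4.1716 / (1.2869) ≈ 324.16
Gain = 20 log₁₀(324.16) ≈ 50.22 dB
∠G = (76.13°) − (39.01°) = 37.12°

At ω = 327 rad/s:
zero (1 + j327·0.05) = 1 + j16.35 → |·| ≈ 16.381, ∠ ≈ 86.50°
pole (1 + j327·0.01) = 1 + j3.27 → |·| ≈ 3.4195, ∠ ≈ 73.00°
|G| = 100 · 16.381 / (3.4195) ≈ 479.05
Gain = 20 log₁₀(479.05) ≈ 53.61 dB
∠G = (86.50°) − (73.00°) = 13.50°

ω = 81: 50.2 dB, 37.1°; ω = 327: 53.6 dB, 13.5°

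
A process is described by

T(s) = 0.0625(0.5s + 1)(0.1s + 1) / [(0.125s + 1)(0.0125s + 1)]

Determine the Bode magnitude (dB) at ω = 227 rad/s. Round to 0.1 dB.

5.5 dB

At ω = 227 rad/s:
zero (1 + j227·0.5) = 1 + j113.5 → |·| ≈ 113.5, ∠ ≈ 89.50°
zero (1 + j227·0.1) = 1 + j22.7 → |·| ≈ 22.722, ∠ ≈ 87.48°
pole (1 + j227·0.125) = 1 + j28.375 → |·| ≈ 28.393, ∠ ≈ 87.98°
pole (1 + j227·0.0125) = 1 + j2.8375 → |·| ≈ 3.0086, ∠ ≈ 70.59°
|T| = 0.0625 · 113.5 · 22.722 / (28.393 · 3.0086) ≈ 1.8869
Gain = 20 log₁₀(1.8869) ≈ 5.51 dB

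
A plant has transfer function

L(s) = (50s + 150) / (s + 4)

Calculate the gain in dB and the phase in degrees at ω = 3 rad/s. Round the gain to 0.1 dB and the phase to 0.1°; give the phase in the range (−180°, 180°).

Substitute s = j3:
Numerator: 50(j3) + 150 = 150 + j150
Denominator: (j3) + 4 = 4 + j3
|N| = √(150² + 150²) ≈ 212.13, ∠N ≈ 45.00°
|D| = √(4² + 3²) ≈ 5, ∠D ≈ 36.87°
|L| = 212.13 / 5 ≈ 42.426
Gain = 20 log₁₀(42.426) ≈ 32.55 dB
∠L = 45.00° − 36.87° = 8.13°

32.6 dB, 8.1°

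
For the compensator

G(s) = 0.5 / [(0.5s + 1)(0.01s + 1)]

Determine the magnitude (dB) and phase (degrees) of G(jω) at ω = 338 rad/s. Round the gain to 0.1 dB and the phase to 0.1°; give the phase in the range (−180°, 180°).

At ω = 338 rad/s:
pole (1 + j338·0.5) = 1 + j169 → |·| ≈ 169, ∠ ≈ 89.66°
pole (1 + j338·0.01) = 1 + j3.38 → |·| ≈ 3.5248, ∠ ≈ 73.52°
|G| = 0.5 · 1 / (169 · 3.5248) ≈ 0.00083936
Gain = 20 log₁₀(0.00083936) ≈ -61.52 dB
∠G = (0°) − (89.66° + 73.52°) = -163.18°

-61.5 dB, -163.2°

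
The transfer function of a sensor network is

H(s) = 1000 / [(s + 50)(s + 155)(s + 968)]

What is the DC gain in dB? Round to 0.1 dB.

H(0) = 1000 / (50·155·968) ≈ 0.0001333
20 log₁₀(0.0001333) ≈ -77.50 dB

-77.5 dB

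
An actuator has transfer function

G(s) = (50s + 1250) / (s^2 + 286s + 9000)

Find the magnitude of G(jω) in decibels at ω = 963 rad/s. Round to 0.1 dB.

Substitute s = j963:
Numerator: 50(j963) + 1250 = 1250 + j48150
Denominator: (j963)^2 + 286(j963) + 9000 = -918369 + j275418
|N| = √(1250² + 48150²) ≈ 48166, ∠N ≈ 88.51°
|D| = √(918369² + 275418²) ≈ 9.5878e+05, ∠D ≈ 163.31°
|G| = 48166 / 9.5878e+05 ≈ 0.050237
Gain = 20 log₁₀(0.050237) ≈ -25.98 dB

-26.0 dB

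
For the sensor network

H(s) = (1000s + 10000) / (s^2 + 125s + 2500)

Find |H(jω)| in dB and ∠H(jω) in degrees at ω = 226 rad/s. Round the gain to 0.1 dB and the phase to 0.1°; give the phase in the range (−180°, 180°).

12.1 dB, -62.4°

Substitute s = j226:
Numerator: 1000(j226) + 10000 = 10000 + j226000
Denominator: (j226)^2 + 125(j226) + 2500 = -48576 + j28250
|N| = √(10000² + 226000²) ≈ 2.2622e+05, ∠N ≈ 87.47°
|D| = √(48576² + 28250²) ≈ 56193, ∠D ≈ 149.82°
|H| = 2.2622e+05 / 56193 ≈ 4.0258
Gain = 20 log₁₀(4.0258) ≈ 12.10 dB
∠H = 87.47° − 149.82° = -62.35°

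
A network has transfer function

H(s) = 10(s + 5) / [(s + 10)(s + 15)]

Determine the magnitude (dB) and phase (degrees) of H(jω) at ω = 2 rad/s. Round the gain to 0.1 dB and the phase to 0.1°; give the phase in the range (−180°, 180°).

-9.1 dB, 2.9°

At s = jω = j2:
zero (s+5): 5 + j2 → |·| = √(5²+2²) = √29 ≈ 5.3852, ∠ = arctan(2/5) ≈ 21.80°
pole (s+10): 10 + j2 → |·| = √(10²+2²) = √104 ≈ 10.198, ∠ = arctan(2/10) ≈ 11.31°
pole (s+15): 15 + j2 → |·| = √(15²+2²) = √229 ≈ 15.133, ∠ = arctan(2/15) ≈ 7.59°
|H| = 10 · 5.3852 / 154.33 ≈ 0.34894
Gain = 20 log₁₀(0.34894) ≈ -9.14 dB
∠H = 21.80° − 18.90° = 2.90°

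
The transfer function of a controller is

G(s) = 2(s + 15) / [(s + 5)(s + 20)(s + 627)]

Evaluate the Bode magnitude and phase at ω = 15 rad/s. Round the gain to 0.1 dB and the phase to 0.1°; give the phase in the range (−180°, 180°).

At s = jω = j15:
zero (s+15): 15 + j15 → |·| = √(15²+15²) = √450 ≈ 21.213, ∠ = arctan(15/15) ≈ 45.00°
pole (s+5): 5 + j15 → |·| = √(5²+15²) = √250 ≈ 15.811, ∠ = arctan(15/5) ≈ 71.57°
pole (s+20): 20 + j15 → |·| = √(20²+15²) = √625 ≈ 25, ∠ = arctan(15/20) ≈ 36.87°
pole (s+627): 627 + j15 → |·| = √(627²+15²) = √393354 ≈ 627.18, ∠ = arctan(15/627) ≈ 1.37°
|G| = 2 · 21.213 / 2.4791e+05 ≈ 0.00017113
Gain = 20 log₁₀(0.00017113) ≈ -75.33 dB
∠G = 45.00° − 109.81° = -64.81°

-75.3 dB, -64.8°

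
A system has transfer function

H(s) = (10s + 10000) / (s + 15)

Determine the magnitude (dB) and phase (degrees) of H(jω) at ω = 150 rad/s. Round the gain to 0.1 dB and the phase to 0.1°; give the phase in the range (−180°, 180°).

Substitute s = j150:
Numerator: 10(j150) + 10000 = 10000 + j1500
Denominator: (j150) + 15 = 15 + j150
|N| = √(10000² + 1500²) ≈ 10112, ∠N ≈ 8.53°
|D| = √(15² + 150²) ≈ 150.75, ∠D ≈ 84.29°
|H| = 10112 / 150.75 ≈ 67.078
Gain = 20 log₁₀(67.078) ≈ 36.53 dB
∠H = 8.53° − 84.29° = -75.76°

36.5 dB, -75.8°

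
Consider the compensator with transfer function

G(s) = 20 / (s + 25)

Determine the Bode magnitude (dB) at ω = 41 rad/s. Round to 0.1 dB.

At s = jω = j41:
pole (s+25): 25 + j41 → |·| = √(25²+41²) = √2306 ≈ 48.021, ∠ = arctan(41/25) ≈ 58.63°
|G| = 20 / 48.021 ≈ 0.41648
Gain = 20 log₁₀(0.41648) ≈ -7.61 dB

-7.6 dB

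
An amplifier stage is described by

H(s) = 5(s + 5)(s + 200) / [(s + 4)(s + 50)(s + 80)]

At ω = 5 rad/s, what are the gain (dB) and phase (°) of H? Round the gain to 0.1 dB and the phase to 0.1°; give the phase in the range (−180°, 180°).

-11.2 dB, -14.2°

At s = jω = j5:
zero (s+5): 5 + j5 → |·| = √(5²+5²) = √50 ≈ 7.0711, ∠ = arctan(5/5) ≈ 45.00°
zero (s+200): 200 + j5 → |·| = √(200²+5²) = √40025 ≈ 200.06, ∠ = arctan(5/200) ≈ 1.43°
pole (s+4): 4 + j5 → |·| = √(4²+5²) = √41 ≈ 6.4031, ∠ = arctan(5/4) ≈ 51.34°
pole (s+50): 50 + j5 → |·| = √(50²+5²) = √2525 ≈ 50.249, ∠ = arctan(5/50) ≈ 5.71°
pole (s+80): 80 + j5 → |·| = √(80²+5²) = √6425 ≈ 80.156, ∠ = arctan(5/80) ≈ 3.58°
|H| = 5 · 1414.6 / 25790 ≈ 0.27425
Gain = 20 log₁₀(0.27425) ≈ -11.24 dB
∠H = 46.43° − 60.63° = -14.20°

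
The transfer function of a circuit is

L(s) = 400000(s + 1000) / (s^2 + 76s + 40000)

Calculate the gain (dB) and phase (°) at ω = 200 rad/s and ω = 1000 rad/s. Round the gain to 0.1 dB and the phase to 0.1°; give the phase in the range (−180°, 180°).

At s = jω = j200:
zero (s+1000): 1000 + j200 → |·| = √(1000²+200²) = √1040000 ≈ 1019.8, ∠ = arctan(200/1000) ≈ 11.31°
quadratic: (j200)² + 76·j200 + 40000 = 0 + j15200 → |·| ≈ 15200, ∠ ≈ 90.00°
|L| = 400000 · 1019.8 / 15200 ≈ 26837
Gain = 20 log₁₀(26837) ≈ 88.57 dB
∠L = 11.31° − 90.00° = -78.69°

At s = jω = j1000:
zero (s+1000): 1000 + j1000 → |·| = √(1000²+1000²) = √2000000 ≈ 1414.2, ∠ = arctan(1000/1000) ≈ 45.00°
quadratic: (j1000)² + 76·j1000 + 40000 = -960000 + j76000 → |·| ≈ 9.63e+05, ∠ ≈ 175.47°
|L| = 400000 · 1414.2 / 9.63e+05 ≈ 587.41
Gain = 20 log₁₀(587.41) ≈ 55.38 dB
∠L = 45.00° − 175.47° = -130.47°

ω = 200: 88.6 dB, -78.7°; ω = 1000: 55.4 dB, -130.5°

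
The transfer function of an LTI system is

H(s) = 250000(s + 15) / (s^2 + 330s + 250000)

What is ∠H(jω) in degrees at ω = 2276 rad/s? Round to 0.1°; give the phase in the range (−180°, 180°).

-81.7°

At s = jω = j2276:
zero (s+15): 15 + j2276 → |·| = √(15²+2276²) = √5180401 ≈ 2276, ∠ = arctan(2276/15) ≈ 89.62°
quadratic: (j2276)² + 330·j2276 + 250000 = -4930176 + j751080 → |·| ≈ 4.9871e+06, ∠ ≈ 171.34°
∠H = 89.62° − 171.34° = -81.72°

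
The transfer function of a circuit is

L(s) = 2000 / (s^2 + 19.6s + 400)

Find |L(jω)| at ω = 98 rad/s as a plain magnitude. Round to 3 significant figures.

0.213

At s = jω = j98:
quadratic: (j98)² + 19.6·j98 + 400 = -9204 + j1920.8 → |·| ≈ 9402.3, ∠ ≈ 168.21°
|L| = 2000 / 9402.3 ≈ 0.21271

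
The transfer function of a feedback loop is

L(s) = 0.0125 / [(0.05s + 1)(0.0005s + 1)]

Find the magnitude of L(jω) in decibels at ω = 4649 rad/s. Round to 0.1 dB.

-93.5 dB

At ω = 4649 rad/s:
pole (1 + j4649·0.05) = 1 + j232.45 → |·| ≈ 232.45, ∠ ≈ 89.75°
pole (1 + j4649·0.0005) = 1 + j2.3245 → |·| ≈ 2.5305, ∠ ≈ 66.72°
|L| = 0.0125 · 1 / (232.45 · 2.5305) ≈ 2.1251e-05
Gain = 20 log₁₀(2.1251e-05) ≈ -93.45 dB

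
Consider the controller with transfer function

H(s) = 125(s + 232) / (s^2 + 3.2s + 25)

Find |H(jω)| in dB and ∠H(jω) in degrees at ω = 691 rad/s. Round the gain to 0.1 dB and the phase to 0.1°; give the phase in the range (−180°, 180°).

At s = jω = j691:
zero (s+232): 232 + j691 → |·| = √(232²+691²) = √531305 ≈ 728.91, ∠ = arctan(691/232) ≈ 71.44°
quadratic: (j691)² + 3.2·j691 + 25 = -477456 + j2211.2 → |·| ≈ 4.7746e+05, ∠ ≈ 179.73°
|H| = 125 · 728.91 / 4.7746e+05 ≈ 0.19083
Gain = 20 log₁₀(0.19083) ≈ -14.39 dB
∠H = 71.44° − 179.73° = -108.29°

-14.4 dB, -108.3°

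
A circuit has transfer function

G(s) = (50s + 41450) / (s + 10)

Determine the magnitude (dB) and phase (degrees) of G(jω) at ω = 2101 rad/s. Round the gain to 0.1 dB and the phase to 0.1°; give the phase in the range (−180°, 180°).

34.6 dB, -21.3°

Substitute s = j2101:
Numerator: 50(j2101) + 41450 = 41450 + j105050
Denominator: (j2101) + 10 = 10 + j2101
|N| = √(41450² + 105050²) ≈ 1.1293e+05, ∠N ≈ 68.47°
|D| = √(10² + 2101²) ≈ 2101, ∠D ≈ 89.73°
|G| = 1.1293e+05 / 2101 ≈ 53.751
Gain = 20 log₁₀(53.751) ≈ 34.61 dB
∠G = 68.47° − 89.73° = -21.26°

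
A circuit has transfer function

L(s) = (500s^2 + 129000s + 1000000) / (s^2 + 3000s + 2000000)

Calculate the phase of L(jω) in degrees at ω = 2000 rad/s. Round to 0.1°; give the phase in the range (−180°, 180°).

64.2°

Substitute s = j2000:
Numerator: 500(j2000)^2 + 129000(j2000) + 1000000 = -1999000000 + j258000000
Denominator: (j2000)^2 + 3000(j2000) + 2000000 = -2000000 + j6000000
|N| = √(1999000000² + 258000000²) ≈ 2.0156e+09, ∠N ≈ 172.65°
|D| = √(2000000² + 6000000²) ≈ 6.3246e+06, ∠D ≈ 108.43°
∠L = 172.65° − 108.43° = 64.22°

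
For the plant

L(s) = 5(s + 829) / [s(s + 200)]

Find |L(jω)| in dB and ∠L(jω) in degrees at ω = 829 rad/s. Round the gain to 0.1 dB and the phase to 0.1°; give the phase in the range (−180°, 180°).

-41.6 dB, -121.4°

At s = jω = j829:
zero (s+829): 829 + j829 → |·| = √(829²+829²) = √1374482 ≈ 1172.4, ∠ = arctan(829/829) ≈ 45.00°
pole (s+200): 200 + j829 → |·| = √(200²+829²) = √727241 ≈ 852.78, ∠ = arctan(829/200) ≈ 76.44°
pole at origin: |s| = 829, ∠ = 90.00° (in denominator)
|L| = 5 · 1172.4 / 7.0695e+05 ≈ 0.008292
Gain = 20 log₁₀(0.008292) ≈ -41.63 dB
∠L = 45.00° − 166.44° = -121.44°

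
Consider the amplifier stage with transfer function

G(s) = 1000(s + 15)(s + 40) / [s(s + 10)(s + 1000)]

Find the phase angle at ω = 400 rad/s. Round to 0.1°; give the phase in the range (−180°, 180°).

-28.2°

At s = jω = j400:
zero (s+15): 15 + j400 → |·| = √(15²+400²) = √160225 ≈ 400.28, ∠ = arctan(400/15) ≈ 87.85°
zero (s+40): 40 + j400 → |·| = √(40²+400²) = √161600 ≈ 402, ∠ = arctan(400/40) ≈ 84.29°
pole (s+10): 10 + j400 → |·| = √(10²+400²) = √160100 ≈ 400.12, ∠ = arctan(400/10) ≈ 88.57°
pole (s+1000): 1000 + j400 → |·| = √(1000²+400²) = √1160000 ≈ 1077, ∠ = arctan(400/1000) ≈ 21.80°
pole at origin: |s| = 400, ∠ = 90.00° (in denominator)
∠G = 172.14° − 200.37° = -28.23°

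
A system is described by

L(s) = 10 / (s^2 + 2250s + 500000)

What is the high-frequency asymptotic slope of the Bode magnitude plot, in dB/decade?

Each pole contributes −20 dB/decade at high frequency; each zero contributes +20 dB/decade.
Net: 0 zero(s) − 2 pole(s) → -40 dB/decade.

-40 dB/decade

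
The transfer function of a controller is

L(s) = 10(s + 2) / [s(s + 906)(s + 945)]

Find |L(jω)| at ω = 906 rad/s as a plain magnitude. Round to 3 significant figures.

At s = jω = j906:
zero (s+2): 2 + j906 → |·| = √(2²+906²) = √820840 ≈ 906, ∠ = arctan(906/2) ≈ 89.87°
pole (s+906): 906 + j906 → |·| = √(906²+906²) = √1641672 ≈ 1281.3, ∠ = arctan(906/906) ≈ 45.00°
pole (s+945): 945 + j906 → |·| = √(945²+906²) = √1713861 ≈ 1309.1, ∠ = arctan(906/945) ≈ 43.79°
pole at origin: |s| = 906, ∠ = 90.00° (in denominator)
|L| = 10 · 906 / 1.5197e+09 ≈ 5.9617e-06

5.96e-06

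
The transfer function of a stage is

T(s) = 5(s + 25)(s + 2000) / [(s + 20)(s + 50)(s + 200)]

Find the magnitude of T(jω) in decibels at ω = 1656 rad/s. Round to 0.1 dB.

-46.6 dB

At s = jω = j1656:
zero (s+25): 25 + j1656 → |·| = √(25²+1656²) = √2742961 ≈ 1656.2, ∠ = arctan(1656/25) ≈ 89.14°
zero (s+2000): 2000 + j1656 → |·| = √(2000²+1656²) = √6742336 ≈ 2596.6, ∠ = arctan(1656/2000) ≈ 39.62°
pole (s+20): 20 + j1656 → |·| = √(20²+1656²) = √2742736 ≈ 1656.1, ∠ = arctan(1656/20) ≈ 89.31°
pole (s+50): 50 + j1656 → |·| = √(50²+1656²) = √2744836 ≈ 1656.8, ∠ = arctan(1656/50) ≈ 88.27°
pole (s+200): 200 + j1656 → |·| = √(200²+1656²) = √2782336 ≈ 1668, ∠ = arctan(1656/200) ≈ 83.11°
|T| = 5 · 4.3005e+06 / 4.5767e+09 ≈ 0.0046983
Gain = 20 log₁₀(0.0046983) ≈ -46.56 dB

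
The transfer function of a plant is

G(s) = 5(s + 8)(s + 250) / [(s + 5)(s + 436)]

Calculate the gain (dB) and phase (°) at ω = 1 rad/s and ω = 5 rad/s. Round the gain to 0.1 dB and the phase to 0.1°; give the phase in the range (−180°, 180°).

ω = 1: 13.1 dB, -4.1°; ω = 5: 11.7 dB, -12.5°

At s = jω = j1:
zero (s+8): 8 + j1 → |·| = √(8²+1²) = √65 ≈ 8.0623, ∠ = arctan(1/8) ≈ 7.13°
zero (s+250): 250 + j1 → |·| = √(250²+1²) = √62501 ≈ 250, ∠ = arctan(1/250) ≈ 0.23°
pole (s+5): 5 + j1 → |·| = √(5²+1²) = √26 ≈ 5.099, ∠ = arctan(1/5) ≈ 11.31°
pole (s+436): 436 + j1 → |·| = √(436²+1²) = √190097 ≈ 436, ∠ = arctan(1/436) ≈ 0.13°
|G| = 5 · 2015.6 / 2223.2 ≈ 4.5331
Gain = 20 log₁₀(4.5331) ≈ 13.13 dB
∠G = 7.36° − 11.44° = -4.08°

At s = jω = j5:
zero (s+8): 8 + j5 → |·| = √(8²+5²) = √89 ≈ 9.434, ∠ = arctan(5/8) ≈ 32.01°
zero (s+250): 250 + j5 → |·| = √(250²+5²) = √62525 ≈ 250.05, ∠ = arctan(5/250) ≈ 1.15°
pole (s+5): 5 + j5 → |·| = √(5²+5²) = √50 ≈ 7.0711, ∠ = arctan(5/5) ≈ 45.00°
pole (s+436): 436 + j5 → |·| = √(436²+5²) = √190121 ≈ 436.03, ∠ = arctan(5/436) ≈ 0.66°
|G| = 5 · 2359 / 3083.2 ≈ 3.8256
Gain = 20 log₁₀(3.8256) ≈ 11.65 dB
∠G = 33.16° − 45.66° = -12.50°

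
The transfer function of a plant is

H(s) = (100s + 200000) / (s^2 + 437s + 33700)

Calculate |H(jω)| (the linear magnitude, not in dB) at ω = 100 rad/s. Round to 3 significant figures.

4.03

Substitute s = j100:
Numerator: 100(j100) + 200000 = 200000 + j10000
Denominator: (j100)^2 + 437(j100) + 33700 = 23700 + j43700
|N| = √(200000² + 10000²) ≈ 2.0025e+05, ∠N ≈ 2.86°
|D| = √(23700² + 43700²) ≈ 49713, ∠D ≈ 61.53°
|H| = 2.0025e+05 / 49713 ≈ 4.0281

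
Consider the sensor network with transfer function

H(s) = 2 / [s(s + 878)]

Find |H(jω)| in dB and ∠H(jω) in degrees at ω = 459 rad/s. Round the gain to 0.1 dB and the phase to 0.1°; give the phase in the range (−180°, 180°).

-107.1 dB, -117.6°

At s = jω = j459:
pole (s+878): 878 + j459 → |·| = √(878²+459²) = √981565 ≈ 990.74, ∠ = arctan(459/878) ≈ 27.60°
pole at origin: |s| = 459, ∠ = 90.00° (in denominator)
|H| = 2 / 4.5475e+05 ≈ 4.398e-06
Gain = 20 log₁₀(4.398e-06) ≈ -107.13 dB
∠H = 0.00° − 117.60° = -117.60°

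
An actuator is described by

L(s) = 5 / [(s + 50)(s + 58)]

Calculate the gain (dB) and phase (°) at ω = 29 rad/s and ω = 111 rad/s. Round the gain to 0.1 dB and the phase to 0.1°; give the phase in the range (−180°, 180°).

At s = jω = j29:
pole (s+50): 50 + j29 → |·| = √(50²+29²) = √3341 ≈ 57.801, ∠ = arctan(29/50) ≈ 30.11°
pole (s+58): 58 + j29 → |·| = √(58²+29²) = √4205 ≈ 64.846, ∠ = arctan(29/58) ≈ 26.57°
|L| = 5 / 3748.2 ≈ 0.001334
Gain = 20 log₁₀(0.001334) ≈ -57.50 dB
∠L = 0.00° − 56.68° = -56.68°

At s = jω = j111:
pole (s+50): 50 + j111 → |·| = √(50²+111²) = √14821 ≈ 121.74, ∠ = arctan(111/50) ≈ 65.75°
pole (s+58): 58 + j111 → |·| = √(58²+111²) = √15685 ≈ 125.24, ∠ = arctan(111/58) ≈ 62.41°
|L| = 5 / 15247 ≈ 0.00032793
Gain = 20 log₁₀(0.00032793) ≈ -69.68 dB
∠L = 0.00° − 128.16° = -128.16°

ω = 29: -57.5 dB, -56.7°; ω = 111: -69.7 dB, -128.2°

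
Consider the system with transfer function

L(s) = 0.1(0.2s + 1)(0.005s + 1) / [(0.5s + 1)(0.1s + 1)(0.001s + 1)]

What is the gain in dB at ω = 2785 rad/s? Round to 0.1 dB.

At ω = 2785 rad/s:
zero (1 + j2785·0.2) = 1 + j557 → |·| ≈ 557, ∠ ≈ 89.90°
zero (1 + j2785·0.005) = 1 + j13.925 → |·| ≈ 13.961, ∠ ≈ 85.89°
pole (1 + j2785·0.5) = 1 + j1392.5 → |·| ≈ 1392.5, ∠ ≈ 89.96°
pole (1 + j2785·0.1) = 1 + j278.5 → |·| ≈ 278.5, ∠ ≈ 89.79°
pole (1 + j2785·0.001) = 1 + j2.785 → |·| ≈ 2.9591, ∠ ≈ 70.25°
|L| = 0.1 · 557 · 13.961 / (1392.5 · 278.5 · 2.9591) ≈ 0.00067763
Gain = 20 log₁₀(0.00067763) ≈ -63.38 dB

-63.4 dB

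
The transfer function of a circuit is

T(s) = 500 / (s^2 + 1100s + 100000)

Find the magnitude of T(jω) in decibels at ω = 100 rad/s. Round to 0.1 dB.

-49.1 dB

Substitute s = j100:
Numerator: 500 = 500 + j0
Denominator: (j100)^2 + 1100(j100) + 100000 = 90000 + j110000
|N| = √(500² + 0²) ≈ 500, ∠N ≈ 0.00°
|D| = √(90000² + 110000²) ≈ 1.4213e+05, ∠D ≈ 50.71°
|T| = 500 / 1.4213e+05 ≈ 0.0035179
Gain = 20 log₁₀(0.0035179) ≈ -49.07 dB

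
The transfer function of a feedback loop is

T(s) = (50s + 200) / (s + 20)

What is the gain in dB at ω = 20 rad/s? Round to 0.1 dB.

Substitute s = j20:
Numerator: 50(j20) + 200 = 200 + j1000
Denominator: (j20) + 20 = 20 + j20
|N| = √(200² + 1000²) ≈ 1019.8, ∠N ≈ 78.69°
|D| = √(20² + 20²) ≈ 28.284, ∠D ≈ 45.00°
|T| = 1019.8 / 28.284 ≈ 36.056
Gain = 20 log₁₀(36.056) ≈ 31.14 dB

31.1 dB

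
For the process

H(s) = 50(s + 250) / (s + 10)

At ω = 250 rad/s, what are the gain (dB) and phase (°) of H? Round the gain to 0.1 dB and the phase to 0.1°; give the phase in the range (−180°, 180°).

37.0 dB, -42.7°

At s = jω = j250:
zero (s+250): 250 + j250 → |·| = √(250²+250²) = √125000 ≈ 353.55, ∠ = arctan(250/250) ≈ 45.00°
pole (s+10): 10 + j250 → |·| = √(10²+250²) = √62600 ≈ 250.2, ∠ = arctan(250/10) ≈ 87.71°
|H| = 50 · 353.55 / 250.2 ≈ 70.653
Gain = 20 log₁₀(70.653) ≈ 36.98 dB
∠H = 45.00° − 87.71° = -42.71°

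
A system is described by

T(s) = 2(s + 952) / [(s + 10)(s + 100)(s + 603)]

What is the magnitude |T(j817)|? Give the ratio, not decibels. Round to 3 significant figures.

At s = jω = j817:
zero (s+952): 952 + j817 → |·| = √(952²+817²) = √1573793 ≈ 1254.5, ∠ = arctan(817/952) ≈ 40.64°
pole (s+10): 10 + j817 → |·| = √(10²+817²) = √667589 ≈ 817.06, ∠ = arctan(817/10) ≈ 89.30°
pole (s+100): 100 + j817 → |·| = √(100²+817²) = √677489 ≈ 823.1, ∠ = arctan(817/100) ≈ 83.02°
pole (s+603): 603 + j817 → |·| = √(603²+817²) = √1031098 ≈ 1015.4, ∠ = arctan(817/603) ≈ 53.57°
|T| = 2 · 1254.5 / 6.8288e+08 ≈ 3.6741e-06

3.67e-06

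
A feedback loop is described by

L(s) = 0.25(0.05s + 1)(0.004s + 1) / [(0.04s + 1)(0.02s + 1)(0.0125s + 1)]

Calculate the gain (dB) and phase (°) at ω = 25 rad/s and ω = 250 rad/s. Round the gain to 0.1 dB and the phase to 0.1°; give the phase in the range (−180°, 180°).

ω = 25: -12.3 dB, -31.9°; ω = 250: -31.6 dB, -104.8°

At ω = 25 rad/s:
zero (1 + j25·0.05) = 1 + j1.25 → |·| ≈ 1.6008, ∠ ≈ 51.34°
zero (1 + j25·0.004) = 1 + j0.1 → |·| ≈ 1.005, ∠ ≈ 5.71°
pole (1 + j25·0.04) = 1 + j1 → |·| ≈ 1.4142, ∠ ≈ 45.00°
pole (1 + j25·0.02) = 1 + j0.5 → |·| ≈ 1.118, ∠ ≈ 26.57°
pole (1 + j25·0.0125) = 1 + j0.3125 → |·| ≈ 1.0477, ∠ ≈ 17.35°
|L| = 0.25 · 1.6008 · 1.005 / (1.4142 · 1.118 · 1.0477) ≈ 0.2428
Gain = 20 log₁₀(0.2428) ≈ -12.30 dB
∠L = (51.34° + 5.71°) − (45.00° + 26.57° + 17.35°) = -31.87°

At ω = 250 rad/s:
zero (1 + j250·0.05) = 1 + j12.5 → |·| ≈ 12.54, ∠ ≈ 85.43°
zero (1 + j250·0.004) = 1 + j1 → |·| ≈ 1.4142, ∠ ≈ 45.00°
pole (1 + j250·0.04) = 1 + j10 → |·| ≈ 10.05, ∠ ≈ 84.29°
pole (1 + j250·0.02) = 1 + j5 → |·| ≈ 5.099, ∠ ≈ 78.69°
pole (1 + j250·0.0125) = 1 + j3.125 → |·| ≈ 3.2811, ∠ ≈ 72.26°
|L| = 0.25 · 12.54 · 1.4142 / (10.05 · 5.099 · 3.2811) ≈ 0.026368
Gain = 20 log₁₀(0.026368) ≈ -31.58 dB
∠L = (85.43° + 45.00°) − (84.29° + 78.69° + 72.26°) = -104.81°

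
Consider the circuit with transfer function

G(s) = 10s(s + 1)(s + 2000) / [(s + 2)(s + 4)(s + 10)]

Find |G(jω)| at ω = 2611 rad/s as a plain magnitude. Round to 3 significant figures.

At s = jω = j2611:
zero (s+1): 1 + j2611 → |·| = √(1²+2611²) = √6817322 ≈ 2611, ∠ = arctan(2611/1) ≈ 89.98°
zero (s+2000): 2000 + j2611 → |·| = √(2000²+2611²) = √10817321 ≈ 3289, ∠ = arctan(2611/2000) ≈ 52.55°
zero at origin: s = j2611 → |·| = 2611, ∠ = 90.00°
pole (s+2): 2 + j2611 → |·| = √(2²+2611²) = √6817325 ≈ 2611, ∠ = arctan(2611/2) ≈ 89.96°
pole (s+4): 4 + j2611 → |·| = √(4²+2611²) = √6817337 ≈ 2611, ∠ = arctan(2611/4) ≈ 89.91°
pole (s+10): 10 + j2611 → |·| = √(10²+2611²) = √6817421 ≈ 2611, ∠ = arctan(2611/10) ≈ 89.78°
|G| = 10 · 2.2422e+10 / 1.78e+10 ≈ 12.597

12.6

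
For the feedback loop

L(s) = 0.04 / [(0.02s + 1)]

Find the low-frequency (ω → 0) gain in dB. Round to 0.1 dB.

-28.0 dB

L(0) = 0.04 · 1 / 1 = 0.04
20 log₁₀(0.04) ≈ -27.96 dB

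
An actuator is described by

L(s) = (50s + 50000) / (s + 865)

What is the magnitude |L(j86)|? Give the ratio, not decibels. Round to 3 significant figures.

57.7

Substitute s = j86:
Numerator: 50(j86) + 50000 = 50000 + j4300
Denominator: (j86) + 865 = 865 + j86
|N| = √(50000² + 4300²) ≈ 50185, ∠N ≈ 4.92°
|D| = √(865² + 86²) ≈ 869.26, ∠D ≈ 5.68°
|L| = 50185 / 869.26 ≈ 57.733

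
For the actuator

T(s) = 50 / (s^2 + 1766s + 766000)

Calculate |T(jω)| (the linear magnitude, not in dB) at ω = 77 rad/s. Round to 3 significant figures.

Substitute s = j77:
Numerator: 50 = 50 + j0
Denominator: (j77)^2 + 1766(j77) + 766000 = 760071 + j135982
|N| = √(50² + 0²) ≈ 50, ∠N ≈ 0.00°
|D| = √(760071² + 135982²) ≈ 7.7214e+05, ∠D ≈ 10.14°
|T| = 50 / 7.7214e+05 ≈ 6.4755e-05

6.48e-05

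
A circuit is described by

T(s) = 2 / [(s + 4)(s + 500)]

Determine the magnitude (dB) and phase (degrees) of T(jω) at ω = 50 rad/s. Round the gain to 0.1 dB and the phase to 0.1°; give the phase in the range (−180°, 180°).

-82.0 dB, -91.1°

At s = jω = j50:
pole (s+4): 4 + j50 → |·| = √(4²+50²) = √2516 ≈ 50.16, ∠ = arctan(50/4) ≈ 85.43°
pole (s+500): 500 + j50 → |·| = √(500²+50²) = √252500 ≈ 502.49, ∠ = arctan(50/500) ≈ 5.71°
|T| = 2 / 25205 ≈ 7.9349e-05
Gain = 20 log₁₀(7.9349e-05) ≈ -82.01 dB
∠T = 0.00° − 91.14° = -91.14°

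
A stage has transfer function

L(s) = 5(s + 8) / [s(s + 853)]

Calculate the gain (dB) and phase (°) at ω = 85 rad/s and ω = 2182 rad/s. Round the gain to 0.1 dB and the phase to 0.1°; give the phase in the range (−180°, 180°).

ω = 85: -44.6 dB, -11.1°; ω = 2182: -53.4 dB, -68.9°

At s = jω = j85:
zero (s+8): 8 + j85 → |·| = √(8²+85²) = √7289 ≈ 85.376, ∠ = arctan(85/8) ≈ 84.62°
pole (s+853): 853 + j85 → |·| = √(853²+85²) = √734834 ≈ 857.22, ∠ = arctan(85/853) ≈ 5.69°
pole at origin: |s| = 85, ∠ = 90.00° (in denominator)
|L| = 5 · 85.376 / 72864 ≈ 0.0058586
Gain = 20 log₁₀(0.0058586) ≈ -44.64 dB
∠L = 84.62° − 95.69° = -11.07°

At s = jω = j2182:
zero (s+8): 8 + j2182 → |·| = √(8²+2182²) = √4761188 ≈ 2182, ∠ = arctan(2182/8) ≈ 89.79°
pole (s+853): 853 + j2182 → |·| = √(853²+2182²) = √5488733 ≈ 2342.8, ∠ = arctan(2182/853) ≈ 68.65°
pole at origin: |s| = 2182, ∠ = 90.00° (in denominator)
|L| = 5 · 2182 / 5.112e+06 ≈ 0.0021342
Gain = 20 log₁₀(0.0021342) ≈ -53.42 dB
∠L = 89.79° − 158.65° = -68.86°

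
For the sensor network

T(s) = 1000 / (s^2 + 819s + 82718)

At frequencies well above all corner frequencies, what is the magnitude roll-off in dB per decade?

Each pole contributes −20 dB/decade at high frequency; each zero contributes +20 dB/decade.
Net: 0 zero(s) − 2 pole(s) → -40 dB/decade.

-40 dB/decade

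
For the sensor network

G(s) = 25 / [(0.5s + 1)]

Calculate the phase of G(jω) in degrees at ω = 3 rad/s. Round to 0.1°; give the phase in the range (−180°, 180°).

At ω = 3 rad/s:
pole (1 + j3·0.5) = 1 + j1.5 → |·| ≈ 1.8028, ∠ ≈ 56.31°
∠G = (0°) − (56.31°) = -56.31°

-56.3°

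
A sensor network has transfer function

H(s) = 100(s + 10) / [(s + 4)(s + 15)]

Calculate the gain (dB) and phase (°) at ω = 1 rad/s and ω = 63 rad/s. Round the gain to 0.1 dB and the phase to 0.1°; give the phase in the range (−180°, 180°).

At s = jω = j1:
zero (s+10): 10 + j1 → |·| = √(10²+1²) = √101 ≈ 10.05, ∠ = arctan(1/10) ≈ 5.71°
pole (s+4): 4 + j1 → |·| = √(4²+1²) = √17 ≈ 4.1231, ∠ = arctan(1/4) ≈ 14.04°
pole (s+15): 15 + j1 → |·| = √(15²+1²) = √226 ≈ 15.033, ∠ = arctan(1/15) ≈ 3.81°
|H| = 100 · 10.05 / 61.983 ≈ 16.214
Gain = 20 log₁₀(16.214) ≈ 24.20 dB
∠H = 5.71° − 17.85° = -12.14°

At s = jω = j63:
zero (s+10): 10 + j63 → |·| = √(10²+63²) = √4069 ≈ 63.789, ∠ = arctan(63/10) ≈ 80.98°
pole (s+4): 4 + j63 → |·| = √(4²+63²) = √3985 ≈ 63.127, ∠ = arctan(63/4) ≈ 86.37°
pole (s+15): 15 + j63 → |·| = √(15²+63²) = √4194 ≈ 64.761, ∠ = arctan(63/15) ≈ 76.61°
|H| = 100 · 63.789 / 4088.2 ≈ 1.5603
Gain = 20 log₁₀(1.5603) ≈ 3.86 dB
∠H = 80.98° − 162.98° = -82.00°

ω = 1: 24.2 dB, -12.1°; ω = 63: 3.9 dB, -82.0°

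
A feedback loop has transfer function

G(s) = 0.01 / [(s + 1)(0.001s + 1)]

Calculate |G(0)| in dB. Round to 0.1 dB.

-40.0 dB

G(0) = 0.01 · 1 / 1 = 0.01
20 log₁₀(0.01) ≈ -40.00 dB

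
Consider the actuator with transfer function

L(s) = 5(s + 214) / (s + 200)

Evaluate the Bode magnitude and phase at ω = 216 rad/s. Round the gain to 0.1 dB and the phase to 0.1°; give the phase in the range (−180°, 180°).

At s = jω = j216:
zero (s+214): 214 + j216 → |·| = √(214²+216²) = √92452 ≈ 304.06, ∠ = arctan(216/214) ≈ 45.27°
pole (s+200): 200 + j216 → |·| = √(200²+216²) = √86656 ≈ 294.37, ∠ = arctan(216/200) ≈ 47.20°
|L| = 5 · 304.06 / 294.37 ≈ 5.1646
Gain = 20 log₁₀(5.1646) ≈ 14.26 dB
∠L = 45.27° − 47.20° = -1.93°

14.3 dB, -1.9°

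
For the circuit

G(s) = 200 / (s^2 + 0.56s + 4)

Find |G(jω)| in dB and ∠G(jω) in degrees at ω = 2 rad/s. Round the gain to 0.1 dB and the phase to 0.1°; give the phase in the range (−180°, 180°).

At s = jω = j2:
quadratic: (j2)² + 0.56·j2 + 4 = 0 + j1.12 → |·| ≈ 1.12, ∠ ≈ 90.00°
|G| = 200 / 1.12 ≈ 178.57
Gain = 20 log₁₀(178.57) ≈ 45.04 dB
∠G = 0.00° − 90.00° = -90.00°

45.0 dB, -90.0°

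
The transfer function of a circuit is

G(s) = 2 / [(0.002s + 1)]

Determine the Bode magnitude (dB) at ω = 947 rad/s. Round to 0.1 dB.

At ω = 947 rad/s:
pole (1 + j947·0.002) = 1 + j1.894 → |·| ≈ 2.1418, ∠ ≈ 62.17°
|G| = 2 · 1 / (2.1418) ≈ 0.93379
Gain = 20 log₁₀(0.93379) ≈ -0.60 dB

-0.6 dB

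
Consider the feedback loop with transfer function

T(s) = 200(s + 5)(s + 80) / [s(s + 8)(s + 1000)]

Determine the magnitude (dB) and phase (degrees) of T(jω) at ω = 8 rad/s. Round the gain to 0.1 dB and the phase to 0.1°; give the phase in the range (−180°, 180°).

4.5 dB, -71.8°

At s = jω = j8:
zero (s+5): 5 + j8 → |·| = √(5²+8²) = √89 ≈ 9.434, ∠ = arctan(8/5) ≈ 57.99°
zero (s+80): 80 + j8 → |·| = √(80²+8²) = √6464 ≈ 80.399, ∠ = arctan(8/80) ≈ 5.71°
pole (s+8): 8 + j8 → |·| = √(8²+8²) = √128 ≈ 11.314, ∠ = arctan(8/8) ≈ 45.00°
pole (s+1000): 1000 + j8 → |·| = √(1000²+8²) = √1000064 ≈ 1000, ∠ = arctan(8/1000) ≈ 0.46°
pole at origin: |s| = 8, ∠ = 90.00° (in denominator)
|T| = 200 · 758.48 / 90512 ≈ 1.676
Gain = 20 log₁₀(1.676) ≈ 4.49 dB
∠T = 63.70° − 135.46° = -71.76°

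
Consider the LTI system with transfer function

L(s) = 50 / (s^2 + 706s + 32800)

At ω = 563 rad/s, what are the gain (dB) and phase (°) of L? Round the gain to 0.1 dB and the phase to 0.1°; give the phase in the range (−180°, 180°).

-79.8 dB, -125.6°

Substitute s = j563:
Numerator: 50 = 50 + j0
Denominator: (j563)^2 + 706(j563) + 32800 = -284169 + j397478
|N| = √(50² + 0²) ≈ 50, ∠N ≈ 0.00°
|D| = √(284169² + 397478²) ≈ 4.8861e+05, ∠D ≈ 125.56°
|L| = 50 / 4.8861e+05 ≈ 0.00010233
Gain = 20 log₁₀(0.00010233) ≈ -79.80 dB
∠L = 0.00° − 125.56° = -125.56°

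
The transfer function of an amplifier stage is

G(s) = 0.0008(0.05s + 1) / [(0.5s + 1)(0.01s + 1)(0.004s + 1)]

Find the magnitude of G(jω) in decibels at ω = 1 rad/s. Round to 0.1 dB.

-62.9 dB

At ω = 1 rad/s:
zero (1 + j1·0.05) = 1 + j0.05 → |·| ≈ 1.0012, ∠ ≈ 2.86°
pole (1 + j1·0.5) = 1 + j0.5 → |·| ≈ 1.118, ∠ ≈ 26.57°
pole (1 + j1·0.01) = 1 + j0.01 → |·| ≈ 1, ∠ ≈ 0.57°
pole (1 + j1·0.004) = 1 + j0.004 → |·| ≈ 1, ∠ ≈ 0.23°
|G| = 0.0008 · 1.0012 / (1.118 · 1 · 1) ≈ 0.00071642
Gain = 20 log₁₀(0.00071642) ≈ -62.90 dB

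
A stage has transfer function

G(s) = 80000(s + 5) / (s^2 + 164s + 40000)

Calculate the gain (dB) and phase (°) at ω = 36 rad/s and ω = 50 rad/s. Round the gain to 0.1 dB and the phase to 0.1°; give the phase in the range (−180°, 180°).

At s = jω = j36:
zero (s+5): 5 + j36 → |·| = √(5²+36²) = √1321 ≈ 36.346, ∠ = arctan(36/5) ≈ 82.09°
quadratic: (j36)² + 164·j36 + 40000 = 38704 + j5904 → |·| ≈ 39152, ∠ ≈ 8.67°
|G| = 80000 · 36.346 / 39152 ≈ 74.266
Gain = 20 log₁₀(74.266) ≈ 37.42 dB
∠G = 82.09° − 8.67° = 73.42°

At s = jω = j50:
zero (s+5): 5 + j50 → |·| = √(5²+50²) = √2525 ≈ 50.249, ∠ = arctan(50/5) ≈ 84.29°
quadratic: (j50)² + 164·j50 + 40000 = 37500 + j8200 → |·| ≈ 38386, ∠ ≈ 12.33°
|G| = 80000 · 50.249 / 38386 ≈ 104.72
Gain = 20 log₁₀(104.72) ≈ 40.40 dB
∠G = 84.29° − 12.33° = 71.96°

ω = 36: 37.4 dB, 73.4°; ω = 50: 40.4 dB, 72.0°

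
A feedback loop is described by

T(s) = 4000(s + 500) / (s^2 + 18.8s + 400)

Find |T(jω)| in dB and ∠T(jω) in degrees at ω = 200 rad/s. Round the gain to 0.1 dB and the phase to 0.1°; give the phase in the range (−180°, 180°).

At s = jω = j200:
zero (s+500): 500 + j200 → |·| = √(500²+200²) = √290000 ≈ 538.52, ∠ = arctan(200/500) ≈ 21.80°
quadratic: (j200)² + 18.8·j200 + 400 = -39600 + j3760 → |·| ≈ 39778, ∠ ≈ 174.58°
|T| = 4000 · 538.52 / 39778 ≈ 54.153
Gain = 20 log₁₀(54.153) ≈ 34.67 dB
∠T = 21.80° − 174.58° = -152.78°

34.7 dB, -152.8°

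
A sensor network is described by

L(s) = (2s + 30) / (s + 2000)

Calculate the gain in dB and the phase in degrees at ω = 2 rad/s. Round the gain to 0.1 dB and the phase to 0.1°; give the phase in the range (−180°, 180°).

-36.4 dB, 7.5°

Substitute s = j2:
Numerator: 2(j2) + 30 = 30 + j4
Denominator: (j2) + 2000 = 2000 + j2
|N| = √(30² + 4²) ≈ 30.265, ∠N ≈ 7.59°
|D| = √(2000² + 2²) ≈ 2000, ∠D ≈ 0.06°
|L| = 30.265 / 2000 ≈ 0.015133
Gain = 20 log₁₀(0.015133) ≈ -36.40 dB
∠L = 7.59° − 0.06° = 7.53°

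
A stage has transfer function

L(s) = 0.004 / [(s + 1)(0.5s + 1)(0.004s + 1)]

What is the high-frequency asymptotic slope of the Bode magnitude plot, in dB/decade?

Each pole contributes −20 dB/decade at high frequency; each zero contributes +20 dB/decade.
Net: 0 zero(s) − 3 pole(s) → -60 dB/decade.

-60 dB/decade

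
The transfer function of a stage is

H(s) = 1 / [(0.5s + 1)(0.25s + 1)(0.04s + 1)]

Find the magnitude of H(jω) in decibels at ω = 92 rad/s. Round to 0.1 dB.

At ω = 92 rad/s:
pole (1 + j92·0.5) = 1 + j46 → |·| ≈ 46.011, ∠ ≈ 88.75°
pole (1 + j92·0.25) = 1 + j23 → |·| ≈ 23.022, ∠ ≈ 87.51°
pole (1 + j92·0.04) = 1 + j3.68 → |·| ≈ 3.8134, ∠ ≈ 74.80°
|H| = 1 · 1 / (46.011 · 23.022 · 3.8134) ≈ 0.00024756
Gain = 20 log₁₀(0.00024756) ≈ -72.13 dB

-72.1 dB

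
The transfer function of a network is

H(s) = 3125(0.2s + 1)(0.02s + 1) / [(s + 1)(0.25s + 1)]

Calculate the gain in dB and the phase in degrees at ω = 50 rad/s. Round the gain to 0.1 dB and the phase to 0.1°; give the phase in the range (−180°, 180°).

At ω = 50 rad/s:
zero (1 + j50·0.2) = 1 + j10 → |·| ≈ 10.05, ∠ ≈ 84.29°
zero (1 + j50·0.02) = 1 + j1 → |·| ≈ 1.4142, ∠ ≈ 45.00°
pole (1 + j50·1) = 1 + j50 → |·| ≈ 50.01, ∠ ≈ 88.85°
pole (1 + j50·0.25) = 1 + j12.5 → |·| ≈ 12.54, ∠ ≈ 85.43°
|H| = 3125 · 10.05 · 1.4142 / (50.01 · 12.54) ≈ 70.823
Gain = 20 log₁₀(70.823) ≈ 37.00 dB
∠H = (84.29° + 45.00°) − (88.85° + 85.43°) = -44.99°

37.0 dB, -45.0°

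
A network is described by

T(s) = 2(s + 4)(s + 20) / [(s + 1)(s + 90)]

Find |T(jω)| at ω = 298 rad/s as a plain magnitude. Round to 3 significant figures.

At s = jω = j298:
zero (s+4): 4 + j298 → |·| = √(4²+298²) = √88820 ≈ 298.03, ∠ = arctan(298/4) ≈ 89.23°
zero (s+20): 20 + j298 → |·| = √(20²+298²) = √89204 ≈ 298.67, ∠ = arctan(298/20) ≈ 86.16°
pole (s+1): 1 + j298 → |·| = √(1²+298²) = √88805 ≈ 298, ∠ = arctan(298/1) ≈ 89.81°
pole (s+90): 90 + j298 → |·| = √(90²+298²) = √96904 ≈ 311.29, ∠ = arctan(298/90) ≈ 73.19°
|T| = 2 · 89013 / 92764 ≈ 1.9191

1.92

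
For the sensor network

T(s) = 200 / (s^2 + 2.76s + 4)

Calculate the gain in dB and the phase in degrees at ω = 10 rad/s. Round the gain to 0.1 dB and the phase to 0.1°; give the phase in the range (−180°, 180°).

At s = jω = j10:
quadratic: (j10)² + 2.76·j10 + 4 = -96 + j27.6 → |·| ≈ 99.889, ∠ ≈ 163.96°
|T| = 200 / 99.889 ≈ 2.0022
Gain = 20 log₁₀(2.0022) ≈ 6.03 dB
∠T = 0.00° − 163.96° = -163.96°

6.0 dB, -164.0°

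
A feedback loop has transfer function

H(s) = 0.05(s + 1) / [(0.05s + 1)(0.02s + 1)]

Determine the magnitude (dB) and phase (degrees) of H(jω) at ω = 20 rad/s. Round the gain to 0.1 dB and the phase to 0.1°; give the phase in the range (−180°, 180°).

At ω = 20 rad/s:
zero (1 + j20·1) = 1 + j20 → |·| ≈ 20.025, ∠ ≈ 87.14°
pole (1 + j20·0.05) = 1 + j1 → |·| ≈ 1.4142, ∠ ≈ 45.00°
pole (1 + j20·0.02) = 1 + j0.4 → |·| ≈ 1.077, ∠ ≈ 21.80°
|H| = 0.05 · 20.025 / (1.4142 · 1.077) ≈ 0.65738
Gain = 20 log₁₀(0.65738) ≈ -3.64 dB
∠H = (87.14°) − (45.00° + 21.80°) = 20.34°

-3.6 dB, 20.3°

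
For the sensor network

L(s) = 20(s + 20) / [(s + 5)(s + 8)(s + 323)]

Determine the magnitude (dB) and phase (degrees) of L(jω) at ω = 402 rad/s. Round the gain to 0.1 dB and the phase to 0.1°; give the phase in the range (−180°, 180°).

At s = jω = j402:
zero (s+20): 20 + j402 → |·| = √(20²+402²) = √162004 ≈ 402.5, ∠ = arctan(402/20) ≈ 87.15°
pole (s+5): 5 + j402 → |·| = √(5²+402²) = √161629 ≈ 402.03, ∠ = arctan(402/5) ≈ 89.29°
pole (s+8): 8 + j402 → |·| = √(8²+402²) = √161668 ≈ 402.08, ∠ = arctan(402/8) ≈ 88.86°
pole (s+323): 323 + j402 → |·| = √(323²+402²) = √265933 ≈ 515.69, ∠ = arctan(402/323) ≈ 51.22°
|L| = 20 · 402.5 / 8.336e+07 ≈ 9.6569e-05
Gain = 20 log₁₀(9.6569e-05) ≈ -80.30 dB
∠L = 87.15° − 229.37° = -142.22°

-80.3 dB, -142.2°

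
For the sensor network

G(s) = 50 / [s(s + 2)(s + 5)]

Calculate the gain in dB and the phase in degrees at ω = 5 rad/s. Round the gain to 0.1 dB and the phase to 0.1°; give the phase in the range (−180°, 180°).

At s = jω = j5:
pole (s+2): 2 + j5 → |·| = √(2²+5²) = √29 ≈ 5.3852, ∠ = arctan(5/2) ≈ 68.20°
pole (s+5): 5 + j5 → |·| = √(5²+5²) = √50 ≈ 7.0711, ∠ = arctan(5/5) ≈ 45.00°
pole at origin: |s| = 5, ∠ = 90.00° (in denominator)
|G| = 50 / 190.4 ≈ 0.26261
Gain = 20 log₁₀(0.26261) ≈ -11.61 dB
∠G = 0.00° − 203.20° = -203.20° ≡ 156.80° (principal value)

-11.6 dB, 156.8°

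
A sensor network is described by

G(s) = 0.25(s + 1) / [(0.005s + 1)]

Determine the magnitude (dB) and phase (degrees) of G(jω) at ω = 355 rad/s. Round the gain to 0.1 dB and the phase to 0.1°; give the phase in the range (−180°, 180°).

At ω = 355 rad/s:
zero (1 + j355·1) = 1 + j355 → |·| ≈ 355, ∠ ≈ 89.84°
pole (1 + j355·0.005) = 1 + j1.775 → |·| ≈ 2.0373, ∠ ≈ 60.60°
|G| = 0.25 · 355 / (2.0373) ≈ 43.563
Gain = 20 log₁₀(43.563) ≈ 32.78 dB
∠G = (89.84°) − (60.60°) = 29.24°

32.8 dB, 29.2°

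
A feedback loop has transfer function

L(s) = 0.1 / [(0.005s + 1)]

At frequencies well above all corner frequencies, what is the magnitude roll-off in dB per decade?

-20 dB/decade

Each pole contributes −20 dB/decade at high frequency; each zero contributes +20 dB/decade.
Net: 0 zero(s) − 1 pole(s) → -20 dB/decade.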